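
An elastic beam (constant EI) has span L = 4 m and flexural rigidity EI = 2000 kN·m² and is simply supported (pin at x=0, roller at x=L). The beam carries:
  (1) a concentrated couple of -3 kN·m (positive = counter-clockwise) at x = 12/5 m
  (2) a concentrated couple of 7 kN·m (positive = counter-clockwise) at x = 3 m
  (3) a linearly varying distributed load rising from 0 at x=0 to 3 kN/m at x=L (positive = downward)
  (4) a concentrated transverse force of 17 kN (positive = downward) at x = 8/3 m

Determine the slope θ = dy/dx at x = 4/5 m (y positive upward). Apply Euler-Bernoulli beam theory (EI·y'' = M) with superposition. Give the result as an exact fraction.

Load 1 — applied couple M₀=-3 kN·m at a=12/5 m (b=L-a=8/5):
  θ_1 = (M₀x²/(2L)+C₁)/EI  [x≤a] with C₁=M₀(3b²-L²)/(6L)=26/25 = ((-3)·(4/5)²/(2·4)+(26/25))/2000 = 1/2500 rad
Load 2 — applied couple M₀=7 kN·m at a=3 m (b=L-a=1):
  θ_2 = (M₀x²/(2L)+C₁)/EI  [x≤a] with C₁=M₀(3b²-L²)/(6L)=-91/24 = (7·(4/5)²/(2·4)+(-91/24))/2000 = -1939/1200000 rad
Load 3 — triangular load w₀=3 kN/m (0→w₀ over full span):
  θ_3 = -w₀(7L⁴-30L²x²+15x⁴)/(360LEI) = -3·(7·4⁴-30·4²·(4/5)²+15·(4/5)⁴)/(360·4·2000) = -364/234375 rad
Load 4 — point force P=17 kN at a=8/3 m (b=L-a=4/3):
  θ_4 = -Pb(L²-b²-3x²)/(6LEI)  [x≤a] = -17·(4/3)·(4²-(4/3)²-3·(4/5)²)/(6·4·2000) = -2941/506250 rad
Superposition: θ = Σ θ_i = -6948409/810000000 rad ≈ -0.008578 rad

θ(4/5) = -6948409/810000000 rad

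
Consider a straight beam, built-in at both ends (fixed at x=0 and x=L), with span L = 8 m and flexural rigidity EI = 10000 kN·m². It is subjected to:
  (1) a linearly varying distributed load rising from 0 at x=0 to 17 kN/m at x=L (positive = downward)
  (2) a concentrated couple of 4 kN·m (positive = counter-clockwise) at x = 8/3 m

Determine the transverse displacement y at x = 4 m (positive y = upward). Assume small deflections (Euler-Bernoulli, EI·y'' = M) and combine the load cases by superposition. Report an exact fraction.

y(4) = -49/5625 m

Load 1 — triangular load w₀=17 kN/m (0→w₀ over full span):
  y_1 = -w₀x²(L-x)²(x+2L)/(120LEI) = -17·4²·(8-4)²·(4+2·8)/(120·8·10000) = -17/1875 m
Load 2 — applied couple M₀=4 kN·m at a=8/3 m (b=L-a=16/3):
  y_2 = (R_Ax³/6 - M_Ax²/2 - M₀(x-a)²/2)/EI  [x>a] with R_A=2/3, M_A=0 = ((2/3)·4³/6 - 0·4²/2 - 4·(4-(8/3))²/2)/10000 = 2/5625 m
Superposition: y = Σ y_i = -49/5625 m ≈ -0.008711 m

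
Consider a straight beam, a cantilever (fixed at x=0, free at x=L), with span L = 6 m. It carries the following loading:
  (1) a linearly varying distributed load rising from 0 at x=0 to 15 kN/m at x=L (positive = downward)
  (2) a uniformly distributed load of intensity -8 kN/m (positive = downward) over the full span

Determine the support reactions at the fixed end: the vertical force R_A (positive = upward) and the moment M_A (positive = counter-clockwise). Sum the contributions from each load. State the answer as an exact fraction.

R_A = -3 kN, M_A = 36 kN·m

Load 1 — triangular load w₀=15 kN/m (0→w₀ over full span):
  R_A = w₀L/2 = 15·6/2 = 45 kN
  M_A = w₀L²/3 = 15·6²/3 = 180 kN·m
Load 2 — uniform load w=-8 kN/m over full span:
  R_A = wL = (-8)·6 = -48 kN
  M_A = wL²/2 = (-8)·6²/2 = -144 kN·m
Superposition: R_A = -3 kN, M_A = 36 kN·m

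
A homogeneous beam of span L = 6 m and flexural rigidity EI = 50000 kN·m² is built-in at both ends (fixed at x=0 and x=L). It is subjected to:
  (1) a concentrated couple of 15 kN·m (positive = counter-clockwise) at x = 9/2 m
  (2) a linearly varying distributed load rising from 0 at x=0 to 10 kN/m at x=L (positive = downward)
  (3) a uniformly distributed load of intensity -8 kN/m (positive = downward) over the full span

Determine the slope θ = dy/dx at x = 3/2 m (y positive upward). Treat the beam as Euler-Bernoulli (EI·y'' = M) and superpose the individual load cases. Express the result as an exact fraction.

θ(3/2) = 9/320000 rad

Load 1 — applied couple M₀=15 kN·m at a=9/2 m (b=L-a=3/2):
  θ_1 = (R_Ax²/2 - M_Ax)/EI  [x≤a] with R_A=45/16, M_A=75/16 = ((45/16)·(3/2)²/2 - (75/16)·(3/2))/50000 = -99/1280000 rad
Load 2 — triangular load w₀=10 kN/m (0→w₀ over full span):
  θ_2 = -w₀(2x(L-x)(L-2x)(x+2L)+x²(L-x)²)/(120LEI) = -10·(2·(3/2)·(6-(3/2))·(6-2·(3/2))·((3/2)+2·6)+(3/2)²·(6-(3/2))²)/(120·6·50000) = -1053/6400000 rad
Load 3 — uniform load w=-8 kN/m over full span:
  θ_3 = -wx(L-x)(L-2x)/(12EI) = -(-8)·(3/2)·(6-(3/2))·(6-2·(3/2))/(12·50000) = 27/100000 rad
Superposition: θ = Σ θ_i = 9/320000 rad ≈ 0.000028 rad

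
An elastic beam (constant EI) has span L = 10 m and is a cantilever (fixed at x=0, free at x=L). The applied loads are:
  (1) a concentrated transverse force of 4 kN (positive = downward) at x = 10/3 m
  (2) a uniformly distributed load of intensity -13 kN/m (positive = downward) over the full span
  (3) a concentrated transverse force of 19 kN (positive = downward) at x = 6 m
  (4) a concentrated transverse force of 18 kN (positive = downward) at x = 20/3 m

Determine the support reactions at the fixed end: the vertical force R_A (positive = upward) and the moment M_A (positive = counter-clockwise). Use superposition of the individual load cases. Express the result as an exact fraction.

Load 1 — point force P=4 kN at a=10/3 m (b=L-a=20/3):
  R_A = P = 4 kN
  M_A = Pa = 4·(10/3) = 40/3 kN·m
Load 2 — uniform load w=-13 kN/m over full span:
  R_A = wL = (-13)·10 = -130 kN
  M_A = wL²/2 = (-13)·10²/2 = -650 kN·m
Load 3 — point force P=19 kN at a=6 m (b=L-a=4):
  R_A = P = 19 kN
  M_A = Pa = 19·6 = 114 kN·m
Load 4 — point force P=18 kN at a=20/3 m (b=L-a=10/3):
  R_A = P = 18 kN
  M_A = Pa = 18·(20/3) = 120 kN·m
Superposition: R_A = -89 kN, M_A = -1208/3 kN·m

R_A = -89 kN, M_A = -1208/3 kN·m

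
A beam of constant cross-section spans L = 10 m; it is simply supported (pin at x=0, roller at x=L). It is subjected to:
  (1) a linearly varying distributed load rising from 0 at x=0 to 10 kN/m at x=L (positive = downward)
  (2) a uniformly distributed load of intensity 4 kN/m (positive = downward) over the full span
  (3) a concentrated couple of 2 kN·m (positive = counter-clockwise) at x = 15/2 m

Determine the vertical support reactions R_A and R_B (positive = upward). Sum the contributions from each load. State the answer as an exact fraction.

Load 1 — triangular load w₀=10 kN/m (0→w₀ over full span):
  R_A = w₀L/6 = 10·10/6 = 50/3 kN
  R_B = w₀L/3 = 10·10/3 = 100/3 kN
Load 2 — uniform load w=4 kN/m over full span:
  R_A = wL/2 = 4·10/2 = 20 kN
  R_B = wL/2 = 4·10/2 = 20 kN
Load 3 — applied couple M₀=2 kN·m at a=15/2 m (b=L-a=5/2):
  R_A = M₀/L = 2/10 = 1/5 kN
  R_B = -M₀/L = -2/10 = -1/5 kN
Superposition: R_A = 553/15 kN, R_B = 797/15 kN

R_A = 553/15 kN, R_B = 797/15 kN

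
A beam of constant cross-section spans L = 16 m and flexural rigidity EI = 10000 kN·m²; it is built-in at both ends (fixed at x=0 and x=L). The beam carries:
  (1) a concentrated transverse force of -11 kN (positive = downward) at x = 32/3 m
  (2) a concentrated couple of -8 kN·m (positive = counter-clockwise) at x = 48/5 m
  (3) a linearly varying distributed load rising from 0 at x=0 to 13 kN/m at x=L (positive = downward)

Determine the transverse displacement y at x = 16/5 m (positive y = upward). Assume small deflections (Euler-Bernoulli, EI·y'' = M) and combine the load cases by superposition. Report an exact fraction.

y(16/5) = -26855552/791015625 m

Load 1 — point force P=-11 kN at a=32/3 m (b=L-a=16/3):
  y_1 = -Pb²x²(3aL-(3a+b)x)/(6L³EI)  [x≤a] = -(-11)·(16/3)²·(16/5)²·(3·(32/3)·16-(3·(32/3)+(16/3))·(16/5))/(6·16³·10000) = 32384/6328125 m
Load 2 — applied couple M₀=-8 kN·m at a=48/5 m (b=L-a=32/5):
  y_2 = (R_Ax³/6 - M_Ax²/2)/EI  [x≤a] with R_A=-18/25, M_A=-64/25 = ((-18/25)·(16/5)³/6 - (-64/25)·(16/5)²/2)/10000 = 1792/1953125 m
Load 3 — triangular load w₀=13 kN/m (0→w₀ over full span):
  y_3 = -w₀x²(L-x)²(x+2L)/(120LEI) = -13·(16/5)²·(16-(16/5))²·((16/5)+2·16)/(120·16·10000) = -1171456/29296875 m
Superposition: y = Σ y_i = -26855552/791015625 m ≈ -0.033951 m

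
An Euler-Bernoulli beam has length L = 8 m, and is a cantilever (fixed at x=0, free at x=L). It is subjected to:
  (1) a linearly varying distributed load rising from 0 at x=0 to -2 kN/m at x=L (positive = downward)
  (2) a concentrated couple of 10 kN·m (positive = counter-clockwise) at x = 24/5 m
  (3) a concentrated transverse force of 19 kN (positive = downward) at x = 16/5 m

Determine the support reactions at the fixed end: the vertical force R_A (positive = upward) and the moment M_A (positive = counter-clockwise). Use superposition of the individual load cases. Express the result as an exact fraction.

R_A = 11 kN, M_A = 122/15 kN·m

Load 1 — triangular load w₀=-2 kN/m (0→w₀ over full span):
  R_A = w₀L/2 = (-2)·8/2 = -8 kN
  M_A = w₀L²/3 = (-2)·8²/3 = -128/3 kN·m
Load 2 — applied couple M₀=10 kN·m at a=24/5 m (b=L-a=16/5):
  R_A = 0 kN
  M_A = -M₀ = -10 kN·m
Load 3 — point force P=19 kN at a=16/5 m (b=L-a=24/5):
  R_A = P = 19 kN
  M_A = Pa = 19·(16/5) = 304/5 kN·m
Superposition: R_A = 11 kN, M_A = 122/15 kN·m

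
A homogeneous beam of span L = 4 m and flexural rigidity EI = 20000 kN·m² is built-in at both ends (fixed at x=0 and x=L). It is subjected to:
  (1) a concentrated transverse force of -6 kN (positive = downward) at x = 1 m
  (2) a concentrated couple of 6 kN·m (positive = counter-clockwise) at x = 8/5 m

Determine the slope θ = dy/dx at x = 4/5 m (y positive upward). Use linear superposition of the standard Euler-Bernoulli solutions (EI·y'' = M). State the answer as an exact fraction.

θ(4/5) = 747/12500000 rad

Load 1 — point force P=-6 kN at a=1 m (b=L-a=3):
  θ_1 = -Pb²x(2aL-(3a+b)x)/(2L³EI)  [x≤a] = -(-6)·3²·(4/5)·(2·1·4-(3·1+3)·(4/5))/(2·4³·20000) = 27/500000 rad
Load 2 — applied couple M₀=6 kN·m at a=8/5 m (b=L-a=12/5):
  θ_2 = (R_Ax²/2 - M_Ax)/EI  [x≤a] with R_A=54/25, M_A=18/25 = ((54/25)·(4/5)²/2 - (18/25)·(4/5))/20000 = 9/1562500 rad
Superposition: θ = Σ θ_i = 747/12500000 rad ≈ 0.000060 rad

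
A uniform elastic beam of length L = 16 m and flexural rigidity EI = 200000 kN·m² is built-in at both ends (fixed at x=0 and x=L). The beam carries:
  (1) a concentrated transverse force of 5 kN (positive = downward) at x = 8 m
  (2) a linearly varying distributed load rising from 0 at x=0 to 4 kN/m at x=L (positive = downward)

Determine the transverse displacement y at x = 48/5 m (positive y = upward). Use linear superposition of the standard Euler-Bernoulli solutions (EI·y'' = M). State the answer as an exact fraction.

y(48/5) = -309616/146484375 m

Load 1 — point force P=5 kN at a=8 m (b=L-a=8):
  y_1 = -Pa²(L-x)²(3bL-(3b+a)(L-x))/(6L³EI)  [x>a] = -5·8²·(16-(48/5))²·(3·8·16-(3·8+8)·(16-(48/5)))/(6·16³·200000) = -112/234375 m
Load 2 — triangular load w₀=4 kN/m (0→w₀ over full span):
  y_2 = -w₀x²(L-x)²(x+2L)/(120LEI) = -4·(48/5)²·(16-(48/5))²·((48/5)+2·16)/(120·16·200000) = -79872/48828125 m
Superposition: y = Σ y_i = -309616/146484375 m ≈ -0.002114 m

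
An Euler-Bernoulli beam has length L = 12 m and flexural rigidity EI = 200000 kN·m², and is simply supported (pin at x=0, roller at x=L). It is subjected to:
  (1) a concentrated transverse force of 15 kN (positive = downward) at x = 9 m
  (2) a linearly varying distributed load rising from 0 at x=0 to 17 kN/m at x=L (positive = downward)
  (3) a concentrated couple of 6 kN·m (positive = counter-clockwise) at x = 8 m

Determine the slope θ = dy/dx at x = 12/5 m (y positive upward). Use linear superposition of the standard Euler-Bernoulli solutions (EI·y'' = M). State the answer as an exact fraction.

θ(12/5) = -2776867/1000000000 rad

Load 1 — point force P=15 kN at a=9 m (b=L-a=3):
  θ_1 = -Pb(L²-b²-3x²)/(6LEI)  [x≤a] = -15·3·(12²-3²-3·(12/5)²)/(6·12·200000) = -2943/8000000 rad
Load 2 — triangular load w₀=17 kN/m (0→w₀ over full span):
  θ_2 = -w₀(7L⁴-30L²x²+15x⁴)/(360LEI) = -17·(7·12⁴-30·12²·(12/5)²+15·(12/5)⁴)/(360·12·200000) = -4641/1953125 rad
Load 3 — applied couple M₀=6 kN·m at a=8 m (b=L-a=4):
  θ_3 = (M₀x²/(2L)+C₁)/EI  [x≤a] with C₁=M₀(3b²-L²)/(6L)=-8 = (6·(12/5)²/(2·12)+(-8))/200000 = -41/1250000 rad
Superposition: θ = Σ θ_i = -2776867/1000000000 rad ≈ -0.002777 rad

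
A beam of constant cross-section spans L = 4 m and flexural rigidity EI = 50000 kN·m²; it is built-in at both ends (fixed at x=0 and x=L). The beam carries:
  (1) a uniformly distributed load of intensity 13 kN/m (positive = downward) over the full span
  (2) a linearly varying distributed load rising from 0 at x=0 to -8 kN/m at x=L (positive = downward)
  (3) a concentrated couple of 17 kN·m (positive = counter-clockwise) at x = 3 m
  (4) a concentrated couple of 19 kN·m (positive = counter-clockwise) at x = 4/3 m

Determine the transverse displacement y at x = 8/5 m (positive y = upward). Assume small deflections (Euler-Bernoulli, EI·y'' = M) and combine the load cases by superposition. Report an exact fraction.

Load 1 — uniform load w=13 kN/m over full span:
  y_1 = -wx²(L-x)²/(24EI) = -13·(8/5)²·(4-(8/5))²/(24·50000) = -312/1953125 m
Load 2 — triangular load w₀=-8 kN/m (0→w₀ over full span):
  y_2 = -w₀x²(L-x)²(x+2L)/(120LEI) = -(-8)·(8/5)²·(4-(8/5))²·((8/5)+2·4)/(120·4·50000) = 2304/48828125 m
Load 3 — applied couple M₀=17 kN·m at a=3 m (b=L-a=1):
  y_3 = (R_Ax³/6 - M_Ax²/2)/EI  [x≤a] with R_A=153/32, M_A=85/16 = ((153/32)·(8/5)³/6 - (85/16)·(8/5)²/2)/50000 = -221/3125000 m
Load 4 — applied couple M₀=19 kN·m at a=4/3 m (b=L-a=8/3):
  y_4 = (R_Ax³/6 - M_Ax²/2 - M₀(x-a)²/2)/EI  [x>a] with R_A=19/3, M_A=0 = ((19/3)·(8/5)³/6 - 0·(8/5)²/2 - 19·((8/5)-(4/3))²/2)/50000 = 57/781250 m
Superposition: y = Σ y_i = -43093/390625000 m ≈ -0.000110 m

y(8/5) = -43093/390625000 m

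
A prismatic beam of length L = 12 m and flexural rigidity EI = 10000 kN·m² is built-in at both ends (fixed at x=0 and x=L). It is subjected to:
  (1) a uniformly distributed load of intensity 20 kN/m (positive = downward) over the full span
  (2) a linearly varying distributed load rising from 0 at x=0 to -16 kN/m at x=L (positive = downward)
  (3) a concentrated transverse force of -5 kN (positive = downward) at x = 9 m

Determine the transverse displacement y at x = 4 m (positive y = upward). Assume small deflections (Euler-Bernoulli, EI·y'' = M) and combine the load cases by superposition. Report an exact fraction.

y(4) = -46853/900000 m

Load 1 — uniform load w=20 kN/m over full span:
  y_1 = -wx²(L-x)²/(24EI) = -20·4²·(12-4)²/(24·10000) = -32/375 m
Load 2 — triangular load w₀=-16 kN/m (0→w₀ over full span):
  y_2 = -w₀x²(L-x)²(x+2L)/(120LEI) = -(-16)·4²·(12-4)²·(4+2·12)/(120·12·10000) = 896/28125 m
Load 3 — point force P=-5 kN at a=9 m (b=L-a=3):
  y_3 = -Pb²x²(3aL-(3a+b)x)/(6L³EI)  [x≤a] = -(-5)·3²·4²·(3·9·12-(3·9+3)·4)/(6·12³·10000) = 17/12000 m
Superposition: y = Σ y_i = -46853/900000 m ≈ -0.052059 m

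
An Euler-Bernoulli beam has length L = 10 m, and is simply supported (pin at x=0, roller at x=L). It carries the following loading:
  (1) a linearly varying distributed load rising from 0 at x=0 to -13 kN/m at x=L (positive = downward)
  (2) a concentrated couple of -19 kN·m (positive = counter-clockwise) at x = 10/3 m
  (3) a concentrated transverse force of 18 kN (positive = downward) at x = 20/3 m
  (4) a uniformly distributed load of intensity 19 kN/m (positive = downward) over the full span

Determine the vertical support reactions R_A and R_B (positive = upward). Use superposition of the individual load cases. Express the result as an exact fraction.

R_A = 2323/30 kN, R_B = 1967/30 kN

Load 1 — triangular load w₀=-13 kN/m (0→w₀ over full span):
  R_A = w₀L/6 = (-13)·10/6 = -65/3 kN
  R_B = w₀L/3 = (-13)·10/3 = -130/3 kN
Load 2 — applied couple M₀=-19 kN·m at a=10/3 m (b=L-a=20/3):
  R_A = M₀/L = (-19)/10 = -19/10 kN
  R_B = -M₀/L = -(-19)/10 = 19/10 kN
Load 3 — point force P=18 kN at a=20/3 m (b=L-a=10/3):
  R_A = Pb/L = 18·(10/3)/10 = 6 kN
  R_B = Pa/L = 18·(20/3)/10 = 12 kN
Load 4 — uniform load w=19 kN/m over full span:
  R_A = wL/2 = 19·10/2 = 95 kN
  R_B = wL/2 = 19·10/2 = 95 kN
Superposition: R_A = 2323/30 kN, R_B = 1967/30 kN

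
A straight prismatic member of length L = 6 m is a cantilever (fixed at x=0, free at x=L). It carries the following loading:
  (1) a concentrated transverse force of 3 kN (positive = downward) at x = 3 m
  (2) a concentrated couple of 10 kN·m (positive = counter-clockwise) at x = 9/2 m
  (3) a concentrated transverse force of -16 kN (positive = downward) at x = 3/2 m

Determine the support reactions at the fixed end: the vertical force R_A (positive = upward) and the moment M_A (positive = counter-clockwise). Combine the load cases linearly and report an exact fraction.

R_A = -13 kN, M_A = -25 kN·m

Load 1 — point force P=3 kN at a=3 m (b=L-a=3):
  R_A = P = 3 kN
  M_A = Pa = 3·3 = 9 kN·m
Load 2 — applied couple M₀=10 kN·m at a=9/2 m (b=L-a=3/2):
  R_A = 0 kN
  M_A = -M₀ = -10 kN·m
Load 3 — point force P=-16 kN at a=3/2 m (b=L-a=9/2):
  R_A = P = (-16) = -16 kN
  M_A = Pa = (-16)·(3/2) = -24 kN·m
Superposition: R_A = -13 kN, M_A = -25 kN·m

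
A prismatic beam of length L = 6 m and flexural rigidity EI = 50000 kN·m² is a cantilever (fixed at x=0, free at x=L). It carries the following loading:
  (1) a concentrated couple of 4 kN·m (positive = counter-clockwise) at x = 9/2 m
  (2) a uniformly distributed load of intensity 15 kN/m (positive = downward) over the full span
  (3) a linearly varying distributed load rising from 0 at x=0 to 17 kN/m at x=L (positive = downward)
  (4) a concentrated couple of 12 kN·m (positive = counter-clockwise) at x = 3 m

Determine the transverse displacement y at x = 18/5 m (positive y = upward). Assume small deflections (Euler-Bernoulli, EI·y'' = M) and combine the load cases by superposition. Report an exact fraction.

y(18/5) = -15569037/390625000 m

Load 1 — applied couple M₀=4 kN·m at a=9/2 m (b=L-a=3/2):
  y_1 = M₀x²/(2EI)  [x≤a] = 4·(18/5)²/(2·50000) = 81/156250 m
Load 2 — uniform load w=15 kN/m over full span:
  y_2 = -wx²(x²-4Lx+6L²)/(24EI) = -15·(18/5)²·((18/5)²-4·6·(18/5)+6·6²)/(24·50000) = -72171/3125000 m
Load 3 — triangular load w₀=17 kN/m (0→w₀ over full span):
  y_3 = (w₀Lx³/12-w₀L²x²/6-w₀x⁵/(120L))/EI = (17·6·(18/5)³/12-17·6²·(18/5)²/6-17·(18/5)⁵/(120·6))/50000 = -7340787/390625000 m
Load 4 — applied couple M₀=12 kN·m at a=3 m (b=L-a=3):
  y_4 = M₀a(2x-a)/(2EI)  [x>a] = 12·3·(2·(18/5)-3)/(2·50000) = 189/125000 m
Superposition: y = Σ y_i = -15569037/390625000 m ≈ -0.039857 m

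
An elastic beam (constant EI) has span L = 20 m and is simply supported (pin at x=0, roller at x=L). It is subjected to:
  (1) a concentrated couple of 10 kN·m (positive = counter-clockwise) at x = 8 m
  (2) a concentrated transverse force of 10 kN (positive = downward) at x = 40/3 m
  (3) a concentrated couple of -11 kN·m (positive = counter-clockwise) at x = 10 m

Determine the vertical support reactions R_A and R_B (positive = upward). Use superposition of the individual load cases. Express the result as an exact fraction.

R_A = 197/60 kN, R_B = 403/60 kN

Load 1 — applied couple M₀=10 kN·m at a=8 m (b=L-a=12):
  R_A = M₀/L = 10/20 = 1/2 kN
  R_B = -M₀/L = -10/20 = -1/2 kN
Load 2 — point force P=10 kN at a=40/3 m (b=L-a=20/3):
  R_A = Pb/L = 10·(20/3)/20 = 10/3 kN
  R_B = Pa/L = 10·(40/3)/20 = 20/3 kN
Load 3 — applied couple M₀=-11 kN·m at a=10 m (b=L-a=10):
  R_A = M₀/L = (-11)/20 = -11/20 kN
  R_B = -M₀/L = -(-11)/20 = 11/20 kN
Superposition: R_A = 197/60 kN, R_B = 403/60 kN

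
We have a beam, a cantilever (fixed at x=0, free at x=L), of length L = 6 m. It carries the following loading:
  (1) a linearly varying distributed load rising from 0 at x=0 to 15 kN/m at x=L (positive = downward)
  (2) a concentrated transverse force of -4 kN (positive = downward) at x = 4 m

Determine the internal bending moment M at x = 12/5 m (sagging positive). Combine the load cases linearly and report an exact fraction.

M(12/5) = -1784/25 kN·m

Load 1 — triangular load w₀=15 kN/m (0→w₀ over full span):
  M_1 = w₀Lx/2 - w₀L²/3 - w₀x³/(6L) = 15·6·(12/5)/2 - 15·6²/3 - 15·(12/5)³/(6·6) = -1944/25 kN·m
Load 2 — point force P=-4 kN at a=4 m (b=L-a=2):
  M_2 = -P(a-x)  [x≤a] = -(-4)·(4-(12/5)) = 32/5 kN·m
Superposition: M = Σ M_i = -1784/25 kN·m ≈ -71.360000 kN·m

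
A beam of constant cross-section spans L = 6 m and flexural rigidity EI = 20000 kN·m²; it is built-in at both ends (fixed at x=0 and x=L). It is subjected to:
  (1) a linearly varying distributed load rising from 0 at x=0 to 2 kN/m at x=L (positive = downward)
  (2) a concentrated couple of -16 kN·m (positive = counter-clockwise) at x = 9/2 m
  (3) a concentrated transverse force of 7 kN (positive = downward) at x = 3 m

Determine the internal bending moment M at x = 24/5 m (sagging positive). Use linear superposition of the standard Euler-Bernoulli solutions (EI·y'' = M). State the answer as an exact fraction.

Load 1 — triangular load w₀=2 kN/m (0→w₀ over full span):
  M_1 = 3w₀Lx/20 - w₀L²/30 - w₀x³/(6L) = 3·2·6·(24/5)/20 - 2·6²/30 - 2·(24/5)³/(6·6) = 12/125 kN·m
Load 2 — applied couple M₀=-16 kN·m at a=9/2 m (b=L-a=3/2):
  M_2 = R_Ax - M_A - M₀  [x>a] with R_A=-3, M_A=-5 = (-3)·(24/5) - (-5) - (-16) = 33/5 kN·m
Load 3 — point force P=7 kN at a=3 m (b=L-a=3):
  M_3 = Pa²(a+3b)(L-x)/L³ - Pa²b/L²  [x>a] = 7·3²·(3+3·3)·(6-(24/5))/6³ - 7·3²·3/6² = -21/20 kN·m
Superposition: M = Σ M_i = 2823/500 kN·m ≈ 5.646000 kN·m

M(24/5) = 2823/500 kN·m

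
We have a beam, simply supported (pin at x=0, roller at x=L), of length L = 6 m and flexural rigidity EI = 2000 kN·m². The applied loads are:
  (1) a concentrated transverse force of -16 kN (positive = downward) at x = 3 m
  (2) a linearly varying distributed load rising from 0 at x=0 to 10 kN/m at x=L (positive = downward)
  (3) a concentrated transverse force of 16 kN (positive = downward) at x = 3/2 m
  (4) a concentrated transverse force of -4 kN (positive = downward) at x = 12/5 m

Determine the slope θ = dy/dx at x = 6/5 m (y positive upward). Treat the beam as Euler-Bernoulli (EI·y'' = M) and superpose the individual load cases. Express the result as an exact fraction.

Load 1 — point force P=-16 kN at a=3 m (b=L-a=3):
  θ_1 = -Pb(L²-b²-3x²)/(6LEI)  [x≤a] = -(-16)·3·(6²-3²-3·(6/5)²)/(6·6·2000) = 189/12500 rad
Load 2 — triangular load w₀=10 kN/m (0→w₀ over full span):
  θ_2 = -w₀(7L⁴-30L²x²+15x⁴)/(360LEI) = -10·(7·6⁴-30·6²·(6/5)²+15·(6/5)⁴)/(360·6·2000) = -273/15625 rad
Load 3 — point force P=16 kN at a=3/2 m (b=L-a=9/2):
  θ_3 = -Pb(L²-b²-3x²)/(6LEI)  [x≤a] = -16·(9/2)·(6²-(9/2)²-3·(6/5)²)/(6·6·2000) = -1143/100000 rad
Load 4 — point force P=-4 kN at a=12/5 m (b=L-a=18/5):
  θ_4 = -Pb(L²-b²-3x²)/(6LEI)  [x≤a] = -(-4)·(18/5)·(6²-(18/5)²-3·(6/5)²)/(6·6·2000) = 117/31250 rad
Superposition: θ = Σ θ_i = -5019/500000 rad ≈ -0.010038 rad

θ(6/5) = -5019/500000 rad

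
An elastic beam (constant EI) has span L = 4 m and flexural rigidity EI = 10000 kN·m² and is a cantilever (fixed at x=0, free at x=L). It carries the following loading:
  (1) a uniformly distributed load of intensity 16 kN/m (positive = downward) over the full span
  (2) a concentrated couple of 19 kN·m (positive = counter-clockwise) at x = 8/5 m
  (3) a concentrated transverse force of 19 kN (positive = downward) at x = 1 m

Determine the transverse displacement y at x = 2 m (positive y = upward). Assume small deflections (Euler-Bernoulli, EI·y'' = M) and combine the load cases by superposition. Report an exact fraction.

Load 1 — uniform load w=16 kN/m over full span:
  y_1 = -wx²(x²-4Lx+6L²)/(24EI) = -16·2²·(2²-4·4·2+6·4²)/(24·10000) = -34/1875 m
Load 2 — applied couple M₀=19 kN·m at a=8/5 m (b=L-a=12/5):
  y_2 = M₀a(2x-a)/(2EI)  [x>a] = 19·(8/5)·(2·2-(8/5))/(2·10000) = 57/15625 m
Load 3 — point force P=19 kN at a=1 m (b=L-a=3):
  y_3 = -Pa²(3x-a)/(6EI)  [x>a] = -19·1²·(3·2-1)/(6·10000) = -19/12000 m
Superposition: y = Σ y_i = -24103/1500000 m ≈ -0.016069 m

y(2) = -24103/1500000 m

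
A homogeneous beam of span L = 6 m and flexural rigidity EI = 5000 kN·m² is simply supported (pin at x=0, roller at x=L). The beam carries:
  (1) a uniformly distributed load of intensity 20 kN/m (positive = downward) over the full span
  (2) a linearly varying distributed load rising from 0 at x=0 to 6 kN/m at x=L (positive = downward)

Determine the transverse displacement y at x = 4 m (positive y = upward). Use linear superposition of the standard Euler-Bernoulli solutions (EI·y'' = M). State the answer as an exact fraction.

Load 1 — uniform load w=20 kN/m over full span:
  y_1 = -wx(L³-2Lx²+x³)/(24EI) = -20·4·(6³-2·6·4²+4³)/(24·5000) = -22/375 m
Load 2 — triangular load w₀=6 kN/m (0→w₀ over full span):
  y_2 = -w₀x(7L⁴-10L²x²+3x⁴)/(360LEI) = -6·4·(7·6⁴-10·6²·4²+3·4⁴)/(360·6·5000) = -17/1875 m
Superposition: y = Σ y_i = -127/1875 m ≈ -0.067733 m

y(4) = -127/1875 m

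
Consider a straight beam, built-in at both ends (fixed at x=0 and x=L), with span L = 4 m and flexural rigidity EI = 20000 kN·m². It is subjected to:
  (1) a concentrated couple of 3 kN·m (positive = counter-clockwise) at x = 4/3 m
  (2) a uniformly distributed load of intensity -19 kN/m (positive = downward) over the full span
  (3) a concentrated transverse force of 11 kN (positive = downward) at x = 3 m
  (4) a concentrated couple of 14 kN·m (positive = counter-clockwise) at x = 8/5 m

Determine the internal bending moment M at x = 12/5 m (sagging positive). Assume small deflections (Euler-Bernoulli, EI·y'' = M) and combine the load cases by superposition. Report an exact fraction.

M(12/5) = -79609/6000 kN·m

Load 1 — applied couple M₀=3 kN·m at a=4/3 m (b=L-a=8/3):
  M_1 = R_Ax - M_A - M₀  [x>a] with R_A=1, M_A=0 = 1·(12/5) - 0 - 3 = -3/5 kN·m
Load 2 — uniform load w=-19 kN/m over full span:
  M_2 = wLx/2 - wL²/12 - wx²/2 = (-19)·4·(12/5)/2 - (-19)·4²/12 - (-19)·(12/5)²/2 = -836/75 kN·m
Load 3 — point force P=11 kN at a=3 m (b=L-a=1):
  M_3 = Pb²(3a+b)x/L³ - Pab²/L²  [x≤a] = 11·1²·(3·3+1)·(12/5)/4³ - 11·3·1²/4² = 33/16 kN·m
Load 4 — applied couple M₀=14 kN·m at a=8/5 m (b=L-a=12/5):
  M_4 = R_Ax - M_A - M₀  [x>a] with R_A=126/25, M_A=42/25 = (126/25)·(12/5) - (42/25) - 14 = -448/125 kN·m
Superposition: M = Σ M_i = -79609/6000 kN·m ≈ -13.268167 kN·m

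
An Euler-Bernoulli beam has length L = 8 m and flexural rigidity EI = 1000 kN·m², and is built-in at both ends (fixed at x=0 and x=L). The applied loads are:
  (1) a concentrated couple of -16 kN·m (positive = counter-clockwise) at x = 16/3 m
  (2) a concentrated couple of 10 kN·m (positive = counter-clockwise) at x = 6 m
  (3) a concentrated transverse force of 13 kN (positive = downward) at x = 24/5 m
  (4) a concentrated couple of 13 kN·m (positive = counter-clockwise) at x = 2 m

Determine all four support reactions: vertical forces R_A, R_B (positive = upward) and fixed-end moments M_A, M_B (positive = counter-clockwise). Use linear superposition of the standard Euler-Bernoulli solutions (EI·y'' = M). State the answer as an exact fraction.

R_A = 123449/24000 kN, M_A = 32029/6000 kN·m, R_B = 188551/24000 kN, M_B = -25577/2000 kN·m

Load 1 — applied couple M₀=-16 kN·m at a=16/3 m (b=L-a=8/3):
  R_A = 6M₀ab/L³ = 6·(-16)·(16/3)·(8/3)/8³ = -8/3 kN
  M_A = M₀b(2a-b)/L² = (-16)·(8/3)·(2·(16/3)-(8/3))/8² = -16/3 kN·m
  R_B = -6M₀ab/L³ = -6·(-16)·(16/3)·(8/3)/8³ = 8/3 kN
  M_B = M₀a(2b-a)/L² = (-16)·(16/3)·(2·(8/3)-(16/3))/8² = 0 kN·m
Load 2 — applied couple M₀=10 kN·m at a=6 m (b=L-a=2):
  R_A = 6M₀ab/L³ = 6·10·6·2/8³ = 45/32 kN
  M_A = M₀b(2a-b)/L² = 10·2·(2·6-2)/8² = 25/8 kN·m
  R_B = -6M₀ab/L³ = -6·10·6·2/8³ = -45/32 kN
  M_B = M₀a(2b-a)/L² = 10·6·(2·2-6)/8² = -15/8 kN·m
Load 3 — point force P=13 kN at a=24/5 m (b=L-a=16/5):
  R_A = Pb²(3a+b)/L³ = 13·(16/5)²·(3·(24/5)+(16/5))/8³ = 572/125 kN
  M_A = Pab²/L² = 13·(24/5)·(16/5)²/8² = 1248/125 kN·m
  R_B = Pa²(a+3b)/L³ = 13·(24/5)²·((24/5)+3·(16/5))/8³ = 1053/125 kN
  M_B = -Pa²b/L² = -13·(24/5)²·(16/5)/8² = -1872/125 kN·m
Load 4 — applied couple M₀=13 kN·m at a=2 m (b=L-a=6):
  R_A = 6M₀ab/L³ = 6·13·2·6/8³ = 117/64 kN
  M_A = M₀b(2a-b)/L² = 13·6·(2·2-6)/8² = -39/16 kN·m
  R_B = -6M₀ab/L³ = -6·13·2·6/8³ = -117/64 kN
  M_B = M₀a(2b-a)/L² = 13·2·(2·6-2)/8² = 65/16 kN·m
Superposition: R_A = 123449/24000 kN, M_A = 32029/6000 kN·m, R_B = 188551/24000 kN, M_B = -25577/2000 kN·m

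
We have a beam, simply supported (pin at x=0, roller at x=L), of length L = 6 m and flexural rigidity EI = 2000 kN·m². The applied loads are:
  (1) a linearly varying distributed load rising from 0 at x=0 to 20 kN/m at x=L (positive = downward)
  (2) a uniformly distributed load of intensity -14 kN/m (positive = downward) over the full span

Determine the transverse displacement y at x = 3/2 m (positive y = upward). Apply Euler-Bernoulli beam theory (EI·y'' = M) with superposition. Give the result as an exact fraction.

y(3/2) = 6831/256000 m

Load 1 — triangular load w₀=20 kN/m (0→w₀ over full span):
  y_1 = -w₀x(7L⁴-10L²x²+3x⁴)/(360LEI) = -20·(3/2)·(7·6⁴-10·6²·(3/2)²+3·(3/2)⁴)/(360·6·2000) = -2943/51200 m
Load 2 — uniform load w=-14 kN/m over full span:
  y_2 = -wx(L³-2Lx²+x³)/(24EI) = -(-14)·(3/2)·(6³-2·6·(3/2)²+(3/2)³)/(24·2000) = 10773/128000 m
Superposition: y = Σ y_i = 6831/256000 m ≈ 0.026684 m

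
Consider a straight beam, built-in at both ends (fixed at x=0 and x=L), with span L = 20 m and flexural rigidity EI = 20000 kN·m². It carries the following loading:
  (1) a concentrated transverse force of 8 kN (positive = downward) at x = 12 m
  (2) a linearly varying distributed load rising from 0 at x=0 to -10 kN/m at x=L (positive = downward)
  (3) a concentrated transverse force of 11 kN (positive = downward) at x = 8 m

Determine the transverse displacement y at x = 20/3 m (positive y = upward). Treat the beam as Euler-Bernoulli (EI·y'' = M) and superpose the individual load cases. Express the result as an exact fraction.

y(20/3) = 22373/455625 m

Load 1 — point force P=8 kN at a=12 m (b=L-a=8):
  y_1 = -Pb²x²(3aL-(3a+b)x)/(6L³EI)  [x≤a] = -8·8²·(20/3)²·(3·12·20-(3·12+8)·(20/3))/(6·20³·20000) = -512/50625 m
Load 2 — triangular load w₀=-10 kN/m (0→w₀ over full span):
  y_2 = -w₀x²(L-x)²(x+2L)/(120LEI) = -(-10)·(20/3)²·(20-(20/3))²·((20/3)+2·20)/(120·20·20000) = 56/729 m
Load 3 — point force P=11 kN at a=8 m (b=L-a=12):
  y_3 = -Pb²x²(3aL-(3a+b)x)/(6L³EI)  [x≤a] = -11·12²·(20/3)²·(3·8·20-(3·8+12)·(20/3))/(6·20³·20000) = -11/625 m
Superposition: y = Σ y_i = 22373/455625 m ≈ 0.049104 m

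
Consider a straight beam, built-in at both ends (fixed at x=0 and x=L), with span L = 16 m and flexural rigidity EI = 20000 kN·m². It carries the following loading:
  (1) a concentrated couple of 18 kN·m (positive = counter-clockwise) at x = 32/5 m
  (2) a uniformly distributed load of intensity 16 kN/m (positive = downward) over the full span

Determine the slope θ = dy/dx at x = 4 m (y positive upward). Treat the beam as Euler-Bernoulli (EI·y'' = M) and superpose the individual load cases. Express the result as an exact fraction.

θ(4) = -3173/125000 rad

Load 1 — applied couple M₀=18 kN·m at a=32/5 m (b=L-a=48/5):
  θ_1 = (R_Ax²/2 - M_Ax)/EI  [x≤a] with R_A=81/50, M_A=54/25 = ((81/50)·4²/2 - (54/25)·4)/20000 = 27/125000 rad
Load 2 — uniform load w=16 kN/m over full span:
  θ_2 = -wx(L-x)(L-2x)/(12EI) = -16·4·(16-4)·(16-2·4)/(12·20000) = -16/625 rad
Superposition: θ = Σ θ_i = -3173/125000 rad ≈ -0.025384 rad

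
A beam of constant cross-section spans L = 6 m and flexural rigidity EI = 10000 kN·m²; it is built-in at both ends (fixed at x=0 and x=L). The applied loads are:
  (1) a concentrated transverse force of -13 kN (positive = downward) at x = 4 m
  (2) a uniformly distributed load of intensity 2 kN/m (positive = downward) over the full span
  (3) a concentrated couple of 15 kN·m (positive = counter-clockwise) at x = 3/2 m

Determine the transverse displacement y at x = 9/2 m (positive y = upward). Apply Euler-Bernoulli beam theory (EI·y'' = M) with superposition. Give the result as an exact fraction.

Load 1 — point force P=-13 kN at a=4 m (b=L-a=2):
  y_1 = -Pa²(L-x)²(3bL-(3b+a)(L-x))/(6L³EI)  [x>a] = -(-13)·4²·(6-(9/2))²·(3·2·6-(3·2+4)·(6-(9/2)))/(6·6³·10000) = 91/120000 m
Load 2 — uniform load w=2 kN/m over full span:
  y_2 = -wx²(L-x)²/(24EI) = -2·(9/2)²·(6-(9/2))²/(24·10000) = -243/640000 m
Load 3 — applied couple M₀=15 kN·m at a=3/2 m (b=L-a=9/2):
  y_3 = (R_Ax³/6 - M_Ax²/2 - M₀(x-a)²/2)/EI  [x>a] with R_A=45/16, M_A=-45/16 = ((45/16)·(9/2)³/6 - (-45/16)·(9/2)²/2 - 15·((9/2)-(3/2))²/2)/10000 = 189/512000 m
Superposition: y = Σ y_i = 5743/7680000 m ≈ 0.000748 m

y(9/2) = 5743/7680000 m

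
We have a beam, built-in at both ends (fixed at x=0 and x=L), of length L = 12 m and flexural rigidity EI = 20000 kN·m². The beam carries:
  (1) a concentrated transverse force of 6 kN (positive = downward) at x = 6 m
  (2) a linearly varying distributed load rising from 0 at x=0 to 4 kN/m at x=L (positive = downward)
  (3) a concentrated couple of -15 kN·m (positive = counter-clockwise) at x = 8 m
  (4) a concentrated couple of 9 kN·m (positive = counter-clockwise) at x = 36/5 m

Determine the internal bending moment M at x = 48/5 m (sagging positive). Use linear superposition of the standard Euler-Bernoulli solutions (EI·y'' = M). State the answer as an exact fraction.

Load 1 — point force P=6 kN at a=6 m (b=L-a=6):
  M_1 = Pa²(a+3b)(L-x)/L³ - Pa²b/L²  [x>a] = 6·6²·(6+3·6)·(12-(48/5))/12³ - 6·6²·6/12² = -9/5 kN·m
Load 2 — triangular load w₀=4 kN/m (0→w₀ over full span):
  M_2 = 3w₀Lx/20 - w₀L²/30 - w₀x³/(6L) = 3·4·12·(48/5)/20 - 4·12²/30 - 4·(48/5)³/(6·12) = 96/125 kN·m
Load 3 — applied couple M₀=-15 kN·m at a=8 m (b=L-a=4):
  M_3 = R_Ax - M_A - M₀  [x>a] with R_A=-5/3, M_A=-5 = (-5/3)·(48/5) - (-5) - (-15) = 4 kN·m
Load 4 — applied couple M₀=9 kN·m at a=36/5 m (b=L-a=24/5):
  M_4 = R_Ax - M_A - M₀  [x>a] with R_A=27/25, M_A=72/25 = (27/25)·(48/5) - (72/25) - 9 = -189/125 kN·m
Superposition: M = Σ M_i = 182/125 kN·m ≈ 1.456000 kN·m

M(48/5) = 182/125 kN·m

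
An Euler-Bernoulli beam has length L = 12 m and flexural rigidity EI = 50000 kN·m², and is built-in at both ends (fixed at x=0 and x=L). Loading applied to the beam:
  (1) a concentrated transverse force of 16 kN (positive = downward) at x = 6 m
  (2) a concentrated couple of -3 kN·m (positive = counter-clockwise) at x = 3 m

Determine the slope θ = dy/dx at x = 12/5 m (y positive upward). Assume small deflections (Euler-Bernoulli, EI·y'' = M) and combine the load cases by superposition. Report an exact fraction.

θ(12/5) = -459/625000 rad

Load 1 — point force P=16 kN at a=6 m (b=L-a=6):
  θ_1 = -Pb²x(2aL-(3a+b)x)/(2L³EI)  [x≤a] = -16·6²·(12/5)·(2·6·12-(3·6+6)·(12/5))/(2·12³·50000) = -54/78125 rad
Load 2 — applied couple M₀=-3 kN·m at a=3 m (b=L-a=9):
  θ_2 = (R_Ax²/2 - M_Ax)/EI  [x≤a] with R_A=-9/32, M_A=9/16 = ((-9/32)·(12/5)²/2 - (9/16)·(12/5))/50000 = -27/625000 rad
Superposition: θ = Σ θ_i = -459/625000 rad ≈ -0.000734 rad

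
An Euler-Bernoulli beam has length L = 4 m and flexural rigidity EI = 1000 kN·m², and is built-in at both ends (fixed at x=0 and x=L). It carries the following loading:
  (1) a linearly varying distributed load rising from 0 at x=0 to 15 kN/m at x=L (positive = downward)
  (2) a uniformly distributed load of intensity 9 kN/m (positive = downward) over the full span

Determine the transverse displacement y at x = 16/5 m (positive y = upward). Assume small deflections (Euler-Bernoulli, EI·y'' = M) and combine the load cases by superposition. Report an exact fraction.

Load 1 — triangular load w₀=15 kN/m (0→w₀ over full span):
  y_1 = -w₀x²(L-x)²(x+2L)/(120LEI) = -15·(16/5)²·(4-(16/5))²·((16/5)+2·4)/(120·4·1000) = -896/390625 m
Load 2 — uniform load w=9 kN/m over full span:
  y_2 = -wx²(L-x)²/(24EI) = -9·(16/5)²·(4-(16/5))²/(24·1000) = -192/78125 m
Superposition: y = Σ y_i = -1856/390625 m ≈ -0.004751 m

y(16/5) = -1856/390625 m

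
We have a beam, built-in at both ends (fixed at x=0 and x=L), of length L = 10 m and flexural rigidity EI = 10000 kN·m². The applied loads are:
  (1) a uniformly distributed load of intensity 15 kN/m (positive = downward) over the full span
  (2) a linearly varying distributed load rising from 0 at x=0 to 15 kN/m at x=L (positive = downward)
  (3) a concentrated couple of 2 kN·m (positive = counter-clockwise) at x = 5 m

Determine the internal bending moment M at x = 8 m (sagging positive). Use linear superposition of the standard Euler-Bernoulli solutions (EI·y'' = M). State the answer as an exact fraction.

Load 1 — uniform load w=15 kN/m over full span:
  M_1 = wLx/2 - wL²/12 - wx²/2 = 15·10·8/2 - 15·10²/12 - 15·8²/2 = -5 kN·m
Load 2 — triangular load w₀=15 kN/m (0→w₀ over full span):
  M_2 = 3w₀Lx/20 - w₀L²/30 - w₀x³/(6L) = 3·15·10·8/20 - 15·10²/30 - 15·8³/(6·10) = 2 kN·m
Load 3 — applied couple M₀=2 kN·m at a=5 m (b=L-a=5):
  M_3 = R_Ax - M_A - M₀  [x>a] with R_A=3/10, M_A=1/2 = (3/10)·8 - (1/2) - 2 = -1/10 kN·m
Superposition: M = Σ M_i = -31/10 kN·m ≈ -3.100000 kN·m

M(8) = -31/10 kN·m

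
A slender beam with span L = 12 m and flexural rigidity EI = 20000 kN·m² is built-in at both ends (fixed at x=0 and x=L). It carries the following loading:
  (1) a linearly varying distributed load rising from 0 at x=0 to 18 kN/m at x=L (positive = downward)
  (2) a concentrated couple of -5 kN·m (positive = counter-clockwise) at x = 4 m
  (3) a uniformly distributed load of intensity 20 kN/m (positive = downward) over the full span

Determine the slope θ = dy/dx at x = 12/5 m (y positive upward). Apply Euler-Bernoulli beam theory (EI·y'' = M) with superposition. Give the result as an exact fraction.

θ(12/5) = -30797/1562500 rad

Load 1 — triangular load w₀=18 kN/m (0→w₀ over full span):
  θ_1 = -w₀(2x(L-x)(L-2x)(x+2L)+x²(L-x)²)/(120LEI) = -18·(2·(12/5)·(12-(12/5))·(12-2·(12/5))·((12/5)+2·12)+(12/5)²·(12-(12/5))²)/(120·12·20000) = -2268/390625 rad
Load 2 — applied couple M₀=-5 kN·m at a=4 m (b=L-a=8):
  θ_2 = (R_Ax²/2 - M_Ax)/EI  [x≤a] with R_A=-5/9, M_A=0 = ((-5/9)·(12/5)²/2 - 0·(12/5))/20000 = -1/12500 rad
Load 3 — uniform load w=20 kN/m over full span:
  θ_3 = -wx(L-x)(L-2x)/(12EI) = -20·(12/5)·(12-(12/5))·(12-2·(12/5))/(12·20000) = -216/15625 rad
Superposition: θ = Σ θ_i = -30797/1562500 rad ≈ -0.019710 rad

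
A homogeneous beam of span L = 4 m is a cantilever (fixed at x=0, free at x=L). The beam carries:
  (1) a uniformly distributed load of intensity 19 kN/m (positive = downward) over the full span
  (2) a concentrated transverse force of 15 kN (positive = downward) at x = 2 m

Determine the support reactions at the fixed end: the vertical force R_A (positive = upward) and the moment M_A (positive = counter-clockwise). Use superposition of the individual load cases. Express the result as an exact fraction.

R_A = 91 kN, M_A = 182 kN·m

Load 1 — uniform load w=19 kN/m over full span:
  R_A = wL = 19·4 = 76 kN
  M_A = wL²/2 = 19·4²/2 = 152 kN·m
Load 2 — point force P=15 kN at a=2 m (b=L-a=2):
  R_A = P = 15 kN
  M_A = Pa = 15·2 = 30 kN·m
Superposition: R_A = 91 kN, M_A = 182 kN·m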